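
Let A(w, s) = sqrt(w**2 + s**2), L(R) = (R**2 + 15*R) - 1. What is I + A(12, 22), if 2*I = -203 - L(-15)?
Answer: -101 + 2*sqrt(157) ≈ -75.940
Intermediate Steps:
L(R) = -1 + R**2 + 15*R
A(w, s) = sqrt(s**2 + w**2)
I = -101 (I = (-203 - (-1 + (-15)**2 + 15*(-15)))/2 = (-203 - (-1 + 225 - 225))/2 = (-203 - 1*(-1))/2 = (-203 + 1)/2 = (1/2)*(-202) = -101)
I + A(12, 22) = -101 + sqrt(22**2 + 12**2) = -101 + sqrt(484 + 144) = -101 + sqrt(628) = -101 + 2*sqrt(157)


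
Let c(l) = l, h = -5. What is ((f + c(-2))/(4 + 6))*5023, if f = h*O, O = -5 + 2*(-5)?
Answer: 366679/10 ≈ 36668.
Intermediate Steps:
O = -15 (O = -5 - 10 = -15)
f = 75 (f = -5*(-15) = 75)
((f + c(-2))/(4 + 6))*5023 = ((75 - 2)/(4 + 6))*5023 = (73/10)*5023 = 366679/10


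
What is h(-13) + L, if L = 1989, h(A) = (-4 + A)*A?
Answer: 2210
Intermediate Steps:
h(A) = A*(-4 + A)
h(-13) + L = -13*(-4 - 13) + 1989 = -13*(-17) + 1989 = 221 + 1989 = 2210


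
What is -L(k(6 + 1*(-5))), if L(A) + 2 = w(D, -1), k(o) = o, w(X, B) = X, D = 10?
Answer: -8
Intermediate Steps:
L(A) = 8 (L(A) = -2 + 10 = 8)
-L(k(6 + 1*(-5))) = -1*8 = -8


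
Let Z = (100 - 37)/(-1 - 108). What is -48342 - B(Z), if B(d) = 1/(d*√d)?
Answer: -48342 - 109*I*√763/1323 ≈ -48342.0 - 2.2758*I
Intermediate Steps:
Z = -63/109 (Z = 63/(-109) = 63*(-1/109) = -63/109 ≈ -0.57798)
B(d) = d^(-3/2) (B(d) = 1/(d^(3/2)) = d^(-3/2))
-48342 - B(Z) = -48342 - 1/(-63/109)^(3/2) = -48342 - 109*I*√763/1323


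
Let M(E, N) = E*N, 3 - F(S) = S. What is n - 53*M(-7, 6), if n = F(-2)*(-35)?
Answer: 2051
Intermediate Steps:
F(S) = 3 - S
n = -175 (n = (3 - 1*(-2))*(-35) = (3 + 2)*(-35) = 5*(-35) = -175)
n - 53*M(-7, 6) = -175 - (-371)*6 = -175 - 53*(-42) = -175 + 2226 = 2051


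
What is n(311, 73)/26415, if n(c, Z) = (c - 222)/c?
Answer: 89/8215065 ≈ 1.0834e-5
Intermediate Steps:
n(c, Z) = (-222 + c)/c
n(311, 73)/26415 = ((-222 + 311)/311)/26415 = ((1/311)*89)*(1/26415) = (89/311)*(1/26415) = 89/8215065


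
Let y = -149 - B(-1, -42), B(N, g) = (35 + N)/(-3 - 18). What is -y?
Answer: 3095/21 ≈ 147.38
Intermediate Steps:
B(N, g) = -5/3 - N/21 (B(N, g) = (35 + N)/(-21) = (35 + N)*(-1/21) = -5/3 - N/21)
y = -3095/21 (y = -149 - (-5/3 - 1/21*(-1)) = -149 - (-5/3 + 1/21) = -149 - 1*(-34/21) = -149 + 34/21 = -3095/21 ≈ -147.38)
-y = -1*(-3095/21) = 3095/21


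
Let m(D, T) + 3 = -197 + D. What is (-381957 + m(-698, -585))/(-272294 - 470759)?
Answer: 382855/743053 ≈ 0.51525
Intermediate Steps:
m(D, T) = -200 + D (m(D, T) = -3 + (-197 + D) = -200 + D)
(-381957 + m(-698, -585))/(-272294 - 470759) = (-381957 + (-200 - 698))/(-272294 - 470759) = (-381957 - 898)/(-743053) = -382855*(-1/743053) = 382855/743053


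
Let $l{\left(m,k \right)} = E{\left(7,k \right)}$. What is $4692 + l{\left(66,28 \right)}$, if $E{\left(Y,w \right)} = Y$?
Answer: $4699$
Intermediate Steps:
$l{\left(m,k \right)} = 7$
$4692 + l{\left(66,28 \right)} = 4692 + 7 = 4699$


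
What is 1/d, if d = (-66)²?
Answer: 1/4356 ≈ 0.00022957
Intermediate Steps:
d = 4356
1/d = 1/4356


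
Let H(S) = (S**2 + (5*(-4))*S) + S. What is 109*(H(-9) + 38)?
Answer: 31610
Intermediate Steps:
H(S) = S**2 - 19*S (H(S) = (S**2 - 20*S) + S = S**2 - 19*S)
109*(H(-9) + 38) = 109*(-9*(-19 - 9) + 38) = 109*(-9*(-28) + 38) = 109*(252 + 38) = 109*290 = 31610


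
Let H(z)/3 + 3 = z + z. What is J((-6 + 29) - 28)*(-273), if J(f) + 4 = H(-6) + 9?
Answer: 10920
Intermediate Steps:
H(z) = -9 + 6*z (H(z) = -9 + 3*(z + z) = -9 + 3*(2*z) = -9 + 6*z)
J(f) = -40 (J(f) = -4 + ((-9 + 6*(-6)) + 9) = -4 + ((-9 - 36) + 9) = -4 + (-45 + 9) = -4 - 36 = -40)
J((-6 + 29) - 28)*(-273) = -40*(-273) = 10920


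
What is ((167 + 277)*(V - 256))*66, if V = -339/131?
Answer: -992673000/131 ≈ -7.5777e+6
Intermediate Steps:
V = -339/131 (V = -339*1/131 = -339/131 ≈ -2.5878)
((167 + 277)*(V - 256))*66 = ((167 + 277)*(-339/131 - 256))*66 = (444*(-33875/131))*66 = -15040500/131*66 = -992673000/131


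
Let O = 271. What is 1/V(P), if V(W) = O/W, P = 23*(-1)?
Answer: -23/271 ≈ -0.084871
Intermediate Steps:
P = -23
V(W) = 271/W
1/V(P) = 1/(271/(-23)) = 1/(271*(-1/23)) = 1/(-271/23) = -23/271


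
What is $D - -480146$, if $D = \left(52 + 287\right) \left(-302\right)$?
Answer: $377768$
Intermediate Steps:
$D = -102378$ ($D = 339 \left(-302\right) = -102378$)
$D - -480146 = -102378 - -480146 = -102378 + 480146 = 377768$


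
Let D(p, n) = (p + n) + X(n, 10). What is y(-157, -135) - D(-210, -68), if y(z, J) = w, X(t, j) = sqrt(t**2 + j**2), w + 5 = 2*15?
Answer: 303 - 2*sqrt(1181) ≈ 234.27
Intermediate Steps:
w = 25 (w = -5 + 2*15 = -5 + 30 = 25)
X(t, j) = sqrt(j**2 + t**2)
y(z, J) = 25
D(p, n) = n + p + sqrt(100 + n**2) (D(p, n) = (p + n) + sqrt(10**2 + n**2) = (n + p) + sqrt(100 + n**2) = n + p + sqrt(100 + n**2))
y(-157, -135) - D(-210, -68) = 25 - (-68 - 210 + sqrt(100 + (-68)**2)) = 25 - (-68 - 210 + sqrt(100 + 4624)) = 25 - (-68 - 210 + sqrt(4724)) = 25 - (-68 - 210 + 2*sqrt(1181)) = 25 - (-278 + 2*sqrt(1181)) = 25 + (278 - 2*sqrt(1181)) = 303 - 2*sqrt(1181)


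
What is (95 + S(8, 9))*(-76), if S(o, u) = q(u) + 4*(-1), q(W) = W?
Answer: -7600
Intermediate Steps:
S(o, u) = -4 + u (S(o, u) = u + 4*(-1) = u - 4 = -4 + u)
(95 + S(8, 9))*(-76) = (95 + (-4 + 9))*(-76) = (95 + 5)*(-76) = 100*(-76) = -7600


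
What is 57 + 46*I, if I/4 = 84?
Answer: 15513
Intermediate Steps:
I = 336 (I = 4*84 = 336)
57 + 46*I = 57 + 46*336 = 57 + 15456 = 15513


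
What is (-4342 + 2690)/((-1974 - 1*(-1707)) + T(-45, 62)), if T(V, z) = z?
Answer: 1652/205 ≈ 8.0585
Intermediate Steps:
(-4342 + 2690)/((-1974 - 1*(-1707)) + T(-45, 62)) = (-4342 + 2690)/((-1974 - 1*(-1707)) + 62) = -1652/((-1974 + 1707) + 62) = -1652/(-267 + 62) = -1652/(-205) = -1652*(-1/205) = 1652/205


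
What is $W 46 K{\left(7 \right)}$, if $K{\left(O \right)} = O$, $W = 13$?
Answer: $4186$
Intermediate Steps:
$W 46 K{\left(7 \right)} = 13 \cdot 46 \cdot 7 = 598 \cdot 7 = 4186$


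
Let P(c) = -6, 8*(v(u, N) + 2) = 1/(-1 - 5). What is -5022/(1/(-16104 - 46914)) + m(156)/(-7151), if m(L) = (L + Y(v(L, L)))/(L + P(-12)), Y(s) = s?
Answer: 16294483496123809/51487200 ≈ 3.1648e+8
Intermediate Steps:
v(u, N) = -97/48 (v(u, N) = -2 + 1/(8*(-1 - 5)) = -2 + (⅛)/(-6) = -2 + (⅛)*(-⅙) = -2 - 1/48 = -97/48)
m(L) = (-97/48 + L)/(-6 + L) (m(L) = (L - 97/48)/(L - 6) = (-97/48 + L)/(-6 + L))
-5022/(1/(-16104 - 46914)) + m(156)/(-7151) = -5022/(1/(-16104 - 46914)) + ((-97/48 + 156)/(-6 + 156))/(-7151) = -5022/(1/(-63018)) + ((7391/48)/150)*(-1/7151) = -5022/(-1/63018) + ((1/150)*(7391/48))*(-1/7151) = -5022*(-63018) + (7391/7200)*(-1/7151) = 316476396 - 7391/51487200 = 16294483496123809/51487200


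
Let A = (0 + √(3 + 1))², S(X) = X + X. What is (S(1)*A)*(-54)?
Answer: -432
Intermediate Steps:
S(X) = 2*X
A = 4 (A = (0 + √4)² = (0 + 2)² = 2² = 4)
(S(1)*A)*(-54) = ((2*1)*4)*(-54) = (2*4)*(-54) = 8*(-54) = -432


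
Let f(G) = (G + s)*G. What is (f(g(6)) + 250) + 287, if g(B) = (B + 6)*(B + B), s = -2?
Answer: 20985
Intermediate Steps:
g(B) = 2*B*(6 + B) (g(B) = (6 + B)*(2*B) = 2*B*(6 + B))
f(G) = G*(-2 + G) (f(G) = (G - 2)*G = (-2 + G)*G = G*(-2 + G))
(f(g(6)) + 250) + 287 = ((2*6*(6 + 6))*(-2 + 2*6*(6 + 6)) + 250) + 287 = ((2*6*12)*(-2 + 2*6*12) + 250) + 287 = (144*(-2 + 144) + 250) + 287 = (144*142 + 250) + 287 = (20448 + 250) + 287 = 20698 + 287 = 20985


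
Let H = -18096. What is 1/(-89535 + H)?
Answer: -1/107631 ≈ -9.2910e-6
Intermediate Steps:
1/(-89535 + H) = 1/(-89535 - 18096) = 1/(-107631) = -1/107631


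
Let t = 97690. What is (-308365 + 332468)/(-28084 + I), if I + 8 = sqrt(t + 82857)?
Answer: -677101476/788979917 - 24103*sqrt(180547)/788979917 ≈ -0.87118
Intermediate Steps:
I = -8 + sqrt(180547) (I = -8 + sqrt(97690 + 82857) = -8 + sqrt(180547) ≈ 416.91)
(-308365 + 332468)/(-28084 + I) = (-308365 + 332468)/(-28084 + (-8 + sqrt(180547))) = 24103/(-28092 + sqrt(180547))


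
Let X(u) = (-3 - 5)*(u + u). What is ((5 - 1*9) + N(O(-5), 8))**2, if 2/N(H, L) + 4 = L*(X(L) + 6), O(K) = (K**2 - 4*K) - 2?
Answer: 3845521/240100 ≈ 16.016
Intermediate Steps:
X(u) = -16*u
O(K) = -2 + K**2 - 4*K
N(H, L) = 2/(-4 + L*(6 - 16*L)) (N(H, L) = 2/(-4 + L*(-16*L + 6)) = 2/(-4 + L*(6 - 16*L)))
((5 - 1*9) + N(O(-5), 8))**2 = ((5 - 1*9) + 1/(-2 - 8*8**2 + 3*8))**2 = ((5 - 9) + 1/(-2 - 8*64 + 24))**2 = (-4 + 1/(-2 - 512 + 24))**2 = (-4 + 1/(-490))**2 = (-4 - 1/490)**2 = (-1961/490)**2 = 3845521/240100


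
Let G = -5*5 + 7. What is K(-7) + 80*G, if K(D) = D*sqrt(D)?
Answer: -1440 - 7*I*sqrt(7) ≈ -1440.0 - 18.52*I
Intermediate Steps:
G = -18 (G = -25 + 7 = -18)
K(D) = D**(3/2)
K(-7) + 80*G = (-7)**(3/2) + 80*(-18) = -7*I*sqrt(7) - 1440 = -1440 - 7*I*sqrt(7)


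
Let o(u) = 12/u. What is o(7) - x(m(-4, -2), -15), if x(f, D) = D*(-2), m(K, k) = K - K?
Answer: -198/7 ≈ -28.286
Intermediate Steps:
m(K, k) = 0
x(f, D) = -2*D
o(7) - x(m(-4, -2), -15) = 12/7 - (-2)*(-15) = 12*(1/7) - 1*30 = 12/7 - 30 = -198/7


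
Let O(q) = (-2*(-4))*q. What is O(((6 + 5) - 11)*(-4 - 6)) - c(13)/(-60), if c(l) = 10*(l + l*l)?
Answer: 91/3 ≈ 30.333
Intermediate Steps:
c(l) = 10*l + 10*l**2 (c(l) = 10*(l + l**2) = 10*l + 10*l**2)
O(q) = 8*q
O(((6 + 5) - 11)*(-4 - 6)) - c(13)/(-60) = 8*(((6 + 5) - 11)*(-4 - 6)) - 10*13*(1 + 13)/(-60) = 8*((11 - 11)*(-10)) - 10*13*14*(-1)/60 = 8*(0*(-10)) - 1820*(-1)/60 = 8*0 - 1*(-91/3) = 0 + 91/3 = 91/3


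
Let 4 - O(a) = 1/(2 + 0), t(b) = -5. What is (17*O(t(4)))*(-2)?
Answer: -119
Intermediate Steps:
O(a) = 7/2 (O(a) = 4 - 1/(2 + 0) = 4 - 1/2 = 7/2)
(17*O(t(4)))*(-2) = (17*(7/2))*(-2) = (119/2)*(-2) = -119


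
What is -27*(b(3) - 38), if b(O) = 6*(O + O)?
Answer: 54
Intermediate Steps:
b(O) = 12*O (b(O) = 6*(2*O) = 12*O)
-27*(b(3) - 38) = -27*(12*3 - 38) = -27*(36 - 38) = -27*(-2) = 54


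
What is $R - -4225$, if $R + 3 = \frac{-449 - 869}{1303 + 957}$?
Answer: $\frac{4770201}{1130} \approx 4221.4$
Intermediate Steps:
$R = - \frac{4049}{1130}$ ($R = -3 + \frac{-449 - 869}{1303 + 957} = -3 - \frac{1318}{2260} = -3 - \frac{659}{1130} = - \frac{4049}{1130} \approx -3.5832$)
$R - -4225 = - \frac{4049}{1130} - -4225 = - \frac{4049}{1130} + 4225 = \frac{4770201}{1130}$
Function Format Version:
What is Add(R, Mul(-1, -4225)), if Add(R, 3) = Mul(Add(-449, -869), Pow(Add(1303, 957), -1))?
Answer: Rational(4770201, 1130) ≈ 4221.4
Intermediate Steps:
R = Rational(-4049, 1130) (R = Add(-3, Mul(Add(-449, -869), Pow(Add(1303, 957), -1))) = Add(-3, Mul(-1318, Pow(2260, -1))) = Add(-3, Mul(-1318, Rational(1, 2260))) = Add(-3, Rational(-659, 1130)) = Rational(-4049, 1130) ≈ -3.5832)
Add(R, Mul(-1, -4225)) = Add(Rational(-4049, 1130), Mul(-1, -4225)) = Add(Rational(-4049, 1130), 4225) = Rational(4770201, 1130)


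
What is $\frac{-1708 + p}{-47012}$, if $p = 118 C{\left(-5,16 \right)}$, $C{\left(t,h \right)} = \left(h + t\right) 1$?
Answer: $\frac{205}{23506} \approx 0.0087212$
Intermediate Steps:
$C{\left(t,h \right)} = h + t$
$p = 1298$ ($p = 118 \left(16 - 5\right) = 118 \cdot 11 = 1298$)
$\frac{-1708 + p}{-47012} = \frac{-1708 + 1298}{-47012} = \left(-410\right) \left(- \frac{1}{47012}\right) = \frac{205}{23506}$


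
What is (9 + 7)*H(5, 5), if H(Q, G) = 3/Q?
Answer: 48/5 ≈ 9.6000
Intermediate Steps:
(9 + 7)*H(5, 5) = (9 + 7)*(3/5) = 16*(3*(⅕)) = 16*(⅗) = 48/5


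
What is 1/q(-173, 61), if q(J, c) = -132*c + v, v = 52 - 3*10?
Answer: -1/8030 ≈ -0.00012453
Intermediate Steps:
v = 22 (v = 52 - 30 = 22)
q(J, c) = 22 - 132*c (q(J, c) = -132*c + 22 = 22 - 132*c)
1/q(-173, 61) = 1/(22 - 132*61) = 1/(22 - 8052) = 1/(-8030) = -1/8030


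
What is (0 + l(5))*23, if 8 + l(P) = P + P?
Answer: 46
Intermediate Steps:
l(P) = -8 + 2*P (l(P) = -8 + (P + P) = -8 + 2*P)
(0 + l(5))*23 = (0 + (-8 + 2*5))*23 = (0 + (-8 + 10))*23 = (0 + 2)*23 = 2*23 = 46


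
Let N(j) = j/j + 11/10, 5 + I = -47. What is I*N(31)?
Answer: -546/5 ≈ -109.20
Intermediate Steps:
I = -52 (I = -5 - 47 = -52)
N(j) = 21/10 (N(j) = 1 + 11*(⅒) = 1 + 11/10 = 21/10)
I*N(31) = -52*21/10 = -546/5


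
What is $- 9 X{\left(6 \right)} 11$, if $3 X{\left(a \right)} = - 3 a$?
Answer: $594$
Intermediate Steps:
$X{\left(a \right)} = - a$ ($X{\left(a \right)} = \frac{\left(-3\right) a}{3} = - a$)
$- 9 X{\left(6 \right)} 11 = - 9 \left(\left(-1\right) 6\right) 11 = \left(-9\right) \left(-6\right) 11 = 54 \cdot 11 = 594$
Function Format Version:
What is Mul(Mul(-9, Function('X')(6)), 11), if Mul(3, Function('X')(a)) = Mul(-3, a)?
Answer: 594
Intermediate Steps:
Function('X')(a) = Mul(-1, a) (Function('X')(a) = Mul(Rational(1, 3), Mul(-3, a)) = Mul(-1, a))
Mul(Mul(-9, Function('X')(6)), 11) = Mul(Mul(-9, Mul(-1, 6)), 11) = Mul(Mul(-9, -6), 11) = Mul(54, 11) = 594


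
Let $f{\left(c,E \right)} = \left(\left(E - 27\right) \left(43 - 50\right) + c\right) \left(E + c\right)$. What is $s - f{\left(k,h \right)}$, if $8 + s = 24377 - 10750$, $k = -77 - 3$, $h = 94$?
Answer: $21305$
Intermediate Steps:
$k = -80$ ($k = -77 - 3 = -80$)
$f{\left(c,E \right)} = \left(E + c\right) \left(189 + c - 7 E\right)$ ($f{\left(c,E \right)} = \left(\left(-27 + E\right) \left(-7\right) + c\right) \left(E + c\right) = \left(\left(189 - 7 E\right) + c\right) \left(E + c\right) = \left(189 + c - 7 E\right) \left(E + c\right) = \left(E + c\right) \left(189 + c - 7 E\right)$)
$s = 13619$ ($s = -8 + \left(24377 - 10750\right) = -8 + 13627 = 13619$)
$s - f{\left(k,h \right)} = 13619 - \left(\left(-80\right)^{2} - 7 \cdot 94^{2} + 189 \cdot 94 + 189 \left(-80\right) - 564 \left(-80\right)\right) = 13619 - \left(6400 - 61852 + 17766 - 15120 + 45120\right) = 13619 - -7686 = 13619 + 7686 = 21305$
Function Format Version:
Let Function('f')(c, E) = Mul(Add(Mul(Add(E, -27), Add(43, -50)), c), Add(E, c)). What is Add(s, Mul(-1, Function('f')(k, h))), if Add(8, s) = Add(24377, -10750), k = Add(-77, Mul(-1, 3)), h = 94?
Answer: 21305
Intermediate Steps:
k = -80 (k = Add(-77, -3) = -80)
Function('f')(c, E) = Mul(Add(E, c), Add(189, c, Mul(-7, E))) (Function('f')(c, E) = Mul(Add(Mul(Add(-27, E), -7), c), Add(E, c)) = Mul(Add(Add(189, Mul(-7, E)), c), Add(E, c)) = Mul(Add(189, c, Mul(-7, E)), Add(E, c)) = Mul(Add(E, c), Add(189, c, Mul(-7, E))))
s = 13619 (s = Add(-8, Add(24377, -10750)) = Add(-8, 13627) = 13619)
Add(s, Mul(-1, Function('f')(k, h))) = Add(13619, Mul(-1, Add(Pow(-80, 2), Mul(-7, Pow(94, 2)), Mul(189, 94), Mul(189, -80), Mul(-6, 94, -80)))) = Add(13619, Mul(-1, Add(6400, Mul(-7, 8836), 17766, -15120, 45120))) = Add(13619, Mul(-1, Add(6400, -61852, 17766, -15120, 45120))) = Add(13619, Mul(-1, -7686)) = Add(13619, 7686) = 21305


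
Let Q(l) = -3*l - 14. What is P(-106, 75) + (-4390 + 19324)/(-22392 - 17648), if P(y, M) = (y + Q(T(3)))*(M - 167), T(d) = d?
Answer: 237589893/20020 ≈ 11868.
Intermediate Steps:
Q(l) = -14 - 3*l
P(y, M) = (-167 + M)*(-23 + y) (P(y, M) = (y + (-14 - 3*3))*(M - 167) = (y + (-14 - 9))*(-167 + M) = (y - 23)*(-167 + M) = (-23 + y)*(-167 + M) = (-167 + M)*(-23 + y))
P(-106, 75) + (-4390 + 19324)/(-22392 - 17648) = (3841 - 167*(-106) - 23*75 + 75*(-106)) + (-4390 + 19324)/(-22392 - 17648) = (3841 + 17702 - 1725 - 7950) + 14934/(-40040) = 11868 + 14934*(-1/40040) = 11868 - 7467/20020 = 237589893/20020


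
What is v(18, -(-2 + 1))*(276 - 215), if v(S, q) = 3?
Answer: 183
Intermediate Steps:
v(18, -(-2 + 1))*(276 - 215) = 3*(276 - 215) = 3*61 = 183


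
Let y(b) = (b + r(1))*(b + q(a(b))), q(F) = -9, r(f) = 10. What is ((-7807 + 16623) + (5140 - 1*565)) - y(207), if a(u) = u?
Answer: -29575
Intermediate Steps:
y(b) = (-9 + b)*(10 + b) (y(b) = (b + 10)*(b - 9) = (10 + b)*(-9 + b) = (-9 + b)*(10 + b))
((-7807 + 16623) + (5140 - 1*565)) - y(207) = ((-7807 + 16623) + (5140 - 1*565)) - (-90 + 207 + 207²) = (8816 + (5140 - 565)) - (-90 + 207 + 42849) = (8816 + 4575) - 1*42966 = 13391 - 42966 = -29575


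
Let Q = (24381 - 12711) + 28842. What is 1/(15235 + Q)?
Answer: 1/55747 ≈ 1.7938e-5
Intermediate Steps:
Q = 40512 (Q = 11670 + 28842 = 40512)
1/(15235 + Q) = 1/(15235 + 40512) = 1/55747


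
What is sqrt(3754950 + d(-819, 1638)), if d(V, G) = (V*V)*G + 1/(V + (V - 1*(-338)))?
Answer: sqrt(18631598809187)/130 ≈ 33203.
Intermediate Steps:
d(V, G) = 1/(338 + 2*V) + G*V**2 (d(V, G) = V**2*G + 1/(V + (V + 338)) = G*V**2 + 1/(V + (338 + V)) = G*V**2 + 1/(338 + 2*V) = 1/(338 + 2*V) + G*V**2)
sqrt(3754950 + d(-819, 1638)) = sqrt(3754950 + (1/2 + 1638*(-819)**3 + 169*1638*(-819)**2)/(169 - 819)) = sqrt(3754950 + (1/2 + 1638*(-549353259) + 169*1638*670761)/(-650)) = sqrt(3754950 - (1/2 - 899840638242 + 185681401542)/650) = sqrt(3754950 - 1/650*(-1428318473399/2)) = sqrt(3754950 + 1428318473399/1300) = sqrt(1433199908399/1300) = sqrt(18631598809187)/130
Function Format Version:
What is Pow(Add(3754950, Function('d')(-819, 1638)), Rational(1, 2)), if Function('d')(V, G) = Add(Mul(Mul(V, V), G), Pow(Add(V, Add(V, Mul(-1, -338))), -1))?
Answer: Mul(Rational(1, 130), Pow(18631598809187, Rational(1, 2))) ≈ 33203.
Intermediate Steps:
Function('d')(V, G) = Add(Pow(Add(338, Mul(2, V)), -1), Mul(G, Pow(V, 2))) (Function('d')(V, G) = Add(Mul(Pow(V, 2), G), Pow(Add(V, Add(V, 338)), -1)) = Add(Mul(G, Pow(V, 2)), Pow(Add(V, Add(338, V)), -1)) = Add(Mul(G, Pow(V, 2)), Pow(Add(338, Mul(2, V)), -1)) = Add(Pow(Add(338, Mul(2, V)), -1), Mul(G, Pow(V, 2))))
Pow(Add(3754950, Function('d')(-819, 1638)), Rational(1, 2)) = Pow(Add(3754950, Mul(Pow(Add(169, -819), -1), Add(Rational(1, 2), Mul(1638, Pow(-819, 3)), Mul(169, 1638, Pow(-819, 2))))), Rational(1, 2)) = Pow(Add(3754950, Mul(Pow(-650, -1), Add(Rational(1, 2), Mul(1638, -549353259), Mul(169, 1638, 670761)))), Rational(1, 2)) = Pow(Add(3754950, Mul(Rational(-1, 650), Add(Rational(1, 2), -899840638242, 185681401542))), Rational(1, 2)) = Pow(Add(3754950, Mul(Rational(-1, 650), Rational(-1428318473399, 2))), Rational(1, 2)) = Pow(Add(3754950, Rational(1428318473399, 1300)), Rational(1, 2)) = Pow(Rational(1433199908399, 1300), Rational(1, 2)) = Mul(Rational(1, 130), Pow(18631598809187, Rational(1, 2)))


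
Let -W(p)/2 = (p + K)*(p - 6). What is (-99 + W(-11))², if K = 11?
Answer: 9801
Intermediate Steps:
W(p) = -2*(-6 + p)*(11 + p) (W(p) = -2*(p + 11)*(p - 6) = -2*(11 + p)*(-6 + p) = -2*(-6 + p)*(11 + p))
(-99 + W(-11))² = (-99 + (132 - 10*(-11) - 2*(-11)²))² = (-99 + (132 + 110 - 2*121))² = (-99 + (132 + 110 - 242))² = (-99 + 0)² = (-99)² = 9801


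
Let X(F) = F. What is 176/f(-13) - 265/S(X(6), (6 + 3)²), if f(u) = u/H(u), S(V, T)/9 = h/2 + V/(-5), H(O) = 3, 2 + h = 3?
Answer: 1186/819 ≈ 1.4481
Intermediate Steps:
h = 1 (h = -2 + 3 = 1)
S(V, T) = 9/2 - 9*V/5 (S(V, T) = 9*(1/2 + V/(-5)) = 9*(1*(½) + V*(-⅕)) = 9*(½ - V/5) = 9/2 - 9*V/5)
f(u) = u/3
176/f(-13) - 265/S(X(6), (6 + 3)²) = 176/(((⅓)*(-13))) - 265/(9/2 - 9/5*6) = 176/(-13/3) - 265/(9/2 - 54/5) = 176*(-3/13) - 265/(-63/10) = -528/13 - 265*(-10/63) = -528/13 + 2650/63 = 1186/819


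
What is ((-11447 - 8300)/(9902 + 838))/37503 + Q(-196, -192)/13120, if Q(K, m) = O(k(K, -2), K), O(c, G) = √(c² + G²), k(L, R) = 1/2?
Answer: -19747/402782220 + √153665/26240 ≈ 0.014890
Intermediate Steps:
k(L, R) = ½
O(c, G) = √(G² + c²)
Q(K, m) = √(¼ + K²) (Q(K, m) = √(K² + (½)²) = √(K² + ¼) = √(¼ + K²))
((-11447 - 8300)/(9902 + 838))/37503 + Q(-196, -192)/13120 = ((-11447 - 8300)/(9902 + 838))/37503 + (√(1 + 4*(-196)²)/2)/13120 = -19747/10740*(1/37503) + (√(1 + 4*38416)/2)*(1/13120) = -19747*1/10740*(1/37503) + (√(1 + 153664)/2)*(1/13120) = -19747/10740*1/37503 + (√153665/2)*(1/13120) = -19747/402782220 + √153665/26240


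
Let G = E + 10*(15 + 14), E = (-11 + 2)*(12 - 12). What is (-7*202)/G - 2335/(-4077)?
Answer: -2543864/591165 ≈ -4.3031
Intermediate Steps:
E = 0 (E = -9*0 = 0)
G = 290 (G = 0 + 10*(15 + 14) = 0 + 10*29 = 0 + 290 = 290)
(-7*202)/G - 2335/(-4077) = -7*202/290 - 2335/(-4077) = -1414*1/290 - 2335*(-1/4077) = -707/145 + 2335/4077 = -2543864/591165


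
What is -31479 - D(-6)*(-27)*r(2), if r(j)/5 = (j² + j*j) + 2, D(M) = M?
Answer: -39579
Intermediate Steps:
r(j) = 10 + 10*j² (r(j) = 5*((j² + j*j) + 2) = 5*((j² + j²) + 2) = 5*(2*j² + 2) = 5*(2 + 2*j²) = 10 + 10*j²)
-31479 - D(-6)*(-27)*r(2) = -31479 - (-6*(-27))*(10 + 10*2²) = -31479 - 162*(10 + 10*4) = -31479 - 162*(10 + 40) = -31479 - 162*50 = -31479 - 1*8100 = -31479 - 8100 = -39579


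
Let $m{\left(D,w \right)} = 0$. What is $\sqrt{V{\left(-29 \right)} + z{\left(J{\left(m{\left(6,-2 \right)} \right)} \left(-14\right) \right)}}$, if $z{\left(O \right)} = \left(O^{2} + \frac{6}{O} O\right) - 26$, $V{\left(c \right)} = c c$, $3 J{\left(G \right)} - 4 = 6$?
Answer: $\frac{\sqrt{26989}}{3} \approx 54.761$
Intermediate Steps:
$J{\left(G \right)} = \frac{10}{3}$ ($J{\left(G \right)} = \frac{4}{3} + \frac{1}{3} \cdot 6 = \frac{4}{3} + 2 = \frac{10}{3}$)
$V{\left(c \right)} = c^{2}$
$z{\left(O \right)} = -20 + O^{2}$ ($z{\left(O \right)} = \left(O^{2} + 6\right) - 26 = \left(6 + O^{2}\right) - 26 = -20 + O^{2}$)
$\sqrt{V{\left(-29 \right)} + z{\left(J{\left(m{\left(6,-2 \right)} \right)} \left(-14\right) \right)}} = \sqrt{\left(-29\right)^{2} - \left(20 - \left(\frac{10}{3} \left(-14\right)\right)^{2}\right)} = \sqrt{841 - \left(20 - \left(- \frac{140}{3}\right)^{2}\right)} = \sqrt{841 + \left(-20 + \frac{19600}{9}\right)} = \sqrt{841 + \frac{19420}{9}} = \sqrt{\frac{26989}{9}} = \frac{\sqrt{26989}}{3}$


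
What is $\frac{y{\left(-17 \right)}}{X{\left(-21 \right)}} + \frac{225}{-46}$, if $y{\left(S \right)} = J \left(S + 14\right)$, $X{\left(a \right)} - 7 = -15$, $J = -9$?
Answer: $- \frac{1521}{184} \approx -8.2663$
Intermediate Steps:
$X{\left(a \right)} = -8$ ($X{\left(a \right)} = 7 - 15 = -8$)
$y{\left(S \right)} = -126 - 9 S$ ($y{\left(S \right)} = - 9 \left(S + 14\right) = - 9 \left(14 + S\right) = -126 - 9 S$)
$\frac{y{\left(-17 \right)}}{X{\left(-21 \right)}} + \frac{225}{-46} = \frac{-126 - -153}{-8} + \frac{225}{-46} = \left(-126 + 153\right) \left(- \frac{1}{8}\right) + 225 \left(- \frac{1}{46}\right) = 27 \left(- \frac{1}{8}\right) - \frac{225}{46} = - \frac{27}{8} - \frac{225}{46} = - \frac{1521}{184}$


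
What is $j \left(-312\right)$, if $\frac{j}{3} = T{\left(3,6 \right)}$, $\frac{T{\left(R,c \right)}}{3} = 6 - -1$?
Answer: $-19656$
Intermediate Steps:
$T{\left(R,c \right)} = 21$ ($T{\left(R,c \right)} = 3 \left(6 - -1\right) = 3 \left(6 + 1\right) = 3 \cdot 7 = 21$)
$j = 63$ ($j = 3 \cdot 21 = 63$)
$j \left(-312\right) = 63 \left(-312\right) = -19656$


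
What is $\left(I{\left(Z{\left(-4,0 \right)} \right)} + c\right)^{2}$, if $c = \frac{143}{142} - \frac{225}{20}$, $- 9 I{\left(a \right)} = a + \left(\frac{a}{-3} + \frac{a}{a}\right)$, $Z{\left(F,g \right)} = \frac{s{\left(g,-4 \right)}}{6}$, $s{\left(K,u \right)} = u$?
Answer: $\frac{56192228401}{529184016} \approx 106.19$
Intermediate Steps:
$Z{\left(F,g \right)} = - \frac{2}{3}$ ($Z{\left(F,g \right)} = - \frac{4}{6} = \left(-4\right) \frac{1}{6} = - \frac{2}{3}$)
$I{\left(a \right)} = - \frac{1}{9} - \frac{2 a}{27}$ ($I{\left(a \right)} = - \frac{a + \left(\frac{a}{-3} + \frac{a}{a}\right)}{9} = - \frac{a + \left(a \left(- \frac{1}{3}\right) + 1\right)}{9} = - \frac{a - \left(-1 + \frac{a}{3}\right)}{9} = - \frac{1 + \frac{2 a}{3}}{9} = - \frac{1}{9} - \frac{2 a}{27}$)
$c = - \frac{2909}{284}$ ($c = 143 \cdot \frac{1}{142} - \frac{45}{4} = \frac{143}{142} - \frac{45}{4} = - \frac{2909}{284} \approx -10.243$)
$\left(I{\left(Z{\left(-4,0 \right)} \right)} + c\right)^{2} = \left(\left(- \frac{1}{9} - - \frac{4}{81}\right) - \frac{2909}{284}\right)^{2} = \left(\left(- \frac{1}{9} + \frac{4}{81}\right) - \frac{2909}{284}\right)^{2} = \left(- \frac{5}{81} - \frac{2909}{284}\right)^{2} = \left(- \frac{237049}{23004}\right)^{2} = \frac{56192228401}{529184016}$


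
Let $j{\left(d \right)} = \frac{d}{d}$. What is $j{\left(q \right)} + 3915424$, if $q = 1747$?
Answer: $3915425$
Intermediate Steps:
$j{\left(d \right)} = 1$
$j{\left(q \right)} + 3915424 = 1 + 3915424 = 3915425$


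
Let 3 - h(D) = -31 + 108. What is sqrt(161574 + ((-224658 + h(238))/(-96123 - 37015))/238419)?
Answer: 4*sqrt(282640748699285091960695)/5290438137 ≈ 401.96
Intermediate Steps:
h(D) = -74 (h(D) = 3 - (-31 + 108) = 3 - 1*77 = 3 - 77 = -74)
sqrt(161574 + ((-224658 + h(238))/(-96123 - 37015))/238419) = sqrt(161574 + ((-224658 - 74)/(-96123 - 37015))/238419) = sqrt(161574 - 224732/(-133138)*(1/238419)) = sqrt(161574 - 224732*(-1/133138)*(1/238419)) = sqrt(161574 + (112366/66569)*(1/238419)) = sqrt(161574 + 112366/15871314411) = sqrt(2564391754755280/15871314411) = 4*sqrt(282640748699285091960695)/5290438137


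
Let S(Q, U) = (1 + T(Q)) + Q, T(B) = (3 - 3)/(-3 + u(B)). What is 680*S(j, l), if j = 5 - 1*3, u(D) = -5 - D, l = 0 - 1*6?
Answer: 2040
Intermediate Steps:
l = -6 (l = 0 - 6 = -6)
j = 2 (j = 5 - 3 = 2)
T(B) = 0 (T(B) = (3 - 3)/(-3 + (-5 - B)) = 0/(-8 - B) = 0)
S(Q, U) = 1 + Q (S(Q, U) = (1 + 0) + Q = 1 + Q)
680*S(j, l) = 680*(1 + 2) = 680*3 = 2040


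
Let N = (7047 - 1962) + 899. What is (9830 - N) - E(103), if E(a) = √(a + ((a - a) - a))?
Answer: 3846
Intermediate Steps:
N = 5984 (N = 5085 + 899 = 5984)
E(a) = 0 (E(a) = √(a + (0 - a)) = √(a - a) = √0 = 0)
(9830 - N) - E(103) = (9830 - 1*5984) - 1*0 = (9830 - 5984) + 0 = 3846 + 0 = 3846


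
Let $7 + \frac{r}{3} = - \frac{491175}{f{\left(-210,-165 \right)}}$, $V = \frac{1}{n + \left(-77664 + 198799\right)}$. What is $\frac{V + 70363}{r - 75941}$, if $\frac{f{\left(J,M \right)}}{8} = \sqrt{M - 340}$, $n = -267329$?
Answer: $- \frac{2525466659934598464}{2758168549493441677} - \frac{12126106891643220 i \sqrt{505}}{2758168549493441677} \approx -0.91563 - 0.098798 i$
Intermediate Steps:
$V = - \frac{1}{146194}$ ($V = \frac{1}{-267329 + \left(-77664 + 198799\right)} = \frac{1}{-267329 + 121135} = \frac{1}{-146194} = - \frac{1}{146194} \approx -6.8402 \cdot 10^{-6}$)
$f{\left(J,M \right)} = 8 \sqrt{-340 + M}$ ($f{\left(J,M \right)} = 8 \sqrt{M - 340} = 8 \sqrt{-340 + M}$)
$r = -21 + \frac{294705 i \sqrt{505}}{808}$ ($r = -21 + 3 \left(- \frac{491175}{8 \sqrt{-340 - 165}}\right) = -21 + 3 \left(- \frac{491175}{8 \sqrt{-505}}\right) = -21 + 3 \left(- \frac{491175}{8 i \sqrt{505}}\right) = -21 + 3 \left(- 491175 \left(- \frac{i \sqrt{505}}{4040}\right)\right) = -21 + 3 \frac{98235 i \sqrt{505}}{808} = -21 + \frac{294705 i \sqrt{505}}{808} \approx -21.0 + 8196.4 i$)
$\frac{V + 70363}{r - 75941} = \frac{- \frac{1}{146194} + 70363}{\left(-21 + \frac{294705 i \sqrt{505}}{808}\right) - 75941} = \frac{10286648421}{146194 \left(-75962 + \frac{294705 i \sqrt{505}}{808}\right)}$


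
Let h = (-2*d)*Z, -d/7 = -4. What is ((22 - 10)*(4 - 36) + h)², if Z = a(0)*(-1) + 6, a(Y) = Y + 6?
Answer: 147456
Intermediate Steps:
a(Y) = 6 + Y
d = 28 (d = -7*(-4) = 28)
Z = 0 (Z = (6 + 0)*(-1) + 6 = 6*(-1) + 6 = -6 + 6 = 0)
h = 0 (h = -2*28*0 = -56*0 = 0)
((22 - 10)*(4 - 36) + h)² = ((22 - 10)*(4 - 36) + 0)² = (12*(-32) + 0)² = (-384 + 0)² = (-384)² = 147456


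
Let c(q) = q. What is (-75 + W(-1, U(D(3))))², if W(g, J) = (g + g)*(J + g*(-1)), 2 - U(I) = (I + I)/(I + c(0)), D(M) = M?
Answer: 5929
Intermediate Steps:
U(I) = 0 (U(I) = 2 - (I + I)/(I + 0) = 2 - 2*I/I = 2 - 1*2 = 2 - 2 = 0)
W(g, J) = 2*g*(J - g) (W(g, J) = (2*g)*(J - g) = 2*g*(J - g))
(-75 + W(-1, U(D(3))))² = (-75 + 2*(-1)*(0 - 1*(-1)))² = (-75 + 2*(-1)*(0 + 1))² = (-75 + 2*(-1)*1)² = (-75 - 2)² = (-77)² = 5929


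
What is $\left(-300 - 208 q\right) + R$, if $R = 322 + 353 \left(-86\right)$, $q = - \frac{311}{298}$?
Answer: $- \frac{4487720}{149} \approx -30119.0$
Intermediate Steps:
$q = - \frac{311}{298}$ ($q = \left(-311\right) \frac{1}{298} = - \frac{311}{298} \approx -1.0436$)
$R = -30036$ ($R = 322 - 30358 = -30036$)
$\left(-300 - 208 q\right) + R = \left(-300 - - \frac{32344}{149}\right) - 30036 = \left(-300 + \frac{32344}{149}\right) - 30036 = - \frac{12356}{149} - 30036 = - \frac{4487720}{149}$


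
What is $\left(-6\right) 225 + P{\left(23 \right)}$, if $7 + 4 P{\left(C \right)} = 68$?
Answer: $- \frac{5339}{4} \approx -1334.8$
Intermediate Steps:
$P{\left(C \right)} = \frac{61}{4}$ ($P{\left(C \right)} = - \frac{7}{4} + \frac{1}{4} \cdot 68 = - \frac{7}{4} + 17 = \frac{61}{4}$)
$\left(-6\right) 225 + P{\left(23 \right)} = \left(-6\right) 225 + \frac{61}{4} = -1350 + \frac{61}{4} = - \frac{5339}{4}$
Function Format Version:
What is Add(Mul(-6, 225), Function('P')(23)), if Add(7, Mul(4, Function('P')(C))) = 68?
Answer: Rational(-5339, 4) ≈ -1334.8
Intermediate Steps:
Function('P')(C) = Rational(61, 4) (Function('P')(C) = Add(Rational(-7, 4), Mul(Rational(1, 4), 68)) = Add(Rational(-7, 4), 17) = Rational(61, 4))
Add(Mul(-6, 225), Function('P')(23)) = Add(Mul(-6, 225), Rational(61, 4)) = Add(-1350, Rational(61, 4)) = Rational(-5339, 4)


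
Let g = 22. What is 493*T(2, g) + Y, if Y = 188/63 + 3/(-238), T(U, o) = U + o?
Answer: 25350509/2142 ≈ 11835.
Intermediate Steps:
Y = 6365/2142 (Y = 188*(1/63) + 3*(-1/238) = 188/63 - 3/238 = 6365/2142 ≈ 2.9715)
493*T(2, g) + Y = 493*(2 + 22) + 6365/2142 = 493*24 + 6365/2142 = 11832 + 6365/2142 = 25350509/2142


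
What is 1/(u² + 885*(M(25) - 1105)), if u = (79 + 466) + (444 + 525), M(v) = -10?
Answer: 1/1305421 ≈ 7.6604e-7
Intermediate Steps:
u = 1514 (u = 545 + 969 = 1514)
1/(u² + 885*(M(25) - 1105)) = 1/(1514² + 885*(-10 - 1105)) = 1/(2292196 + 885*(-1115)) = 1/(2292196 - 986775) = 1/1305421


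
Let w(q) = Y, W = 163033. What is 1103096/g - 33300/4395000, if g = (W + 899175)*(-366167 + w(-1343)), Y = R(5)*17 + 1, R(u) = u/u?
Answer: -2699186901407/356110732245800 ≈ -0.0075796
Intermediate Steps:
R(u) = 1
Y = 18 (Y = 1*17 + 1 = 17 + 1 = 18)
w(q) = 18
g = -388926396992 (g = (163033 + 899175)*(-366167 + 18) = 1062208*(-366149) = -388926396992)
1103096/g - 33300/4395000 = 1103096/(-388926396992) - 33300/4395000 = 1103096*(-1/388926396992) - 33300*1/4395000 = -137887/48615799624 - 111/14650 = -2699186901407/356110732245800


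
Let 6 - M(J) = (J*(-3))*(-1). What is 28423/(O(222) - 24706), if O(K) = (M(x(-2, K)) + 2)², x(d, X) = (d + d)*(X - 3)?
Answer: 28423/6923790 ≈ 0.0041051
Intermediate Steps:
x(d, X) = 2*d*(-3 + X) (x(d, X) = (2*d)*(-3 + X) = 2*d*(-3 + X))
M(J) = 6 - 3*J (M(J) = 6 - J*(-3)*(-1) = 6 - (-3*J)*(-1) = 6 - 3*J)
O(K) = (-28 + 12*K)² (O(K) = ((6 - 6*(-2)*(-3 + K)) + 2)² = ((6 - 3*(12 - 4*K)) + 2)² = ((6 + (-36 + 12*K)) + 2)² = ((-30 + 12*K) + 2)² = (-28 + 12*K)²)
28423/(O(222) - 24706) = 28423/(16*(-7 + 3*222)² - 24706) = 28423/(16*(-7 + 666)² - 24706) = 28423/(16*659² - 24706) = 28423/(16*434281 - 24706) = 28423/(6948496 - 24706) = 28423/6923790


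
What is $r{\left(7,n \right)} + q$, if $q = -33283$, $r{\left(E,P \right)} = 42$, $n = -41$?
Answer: $-33241$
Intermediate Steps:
$r{\left(7,n \right)} + q = 42 - 33283 = -33241$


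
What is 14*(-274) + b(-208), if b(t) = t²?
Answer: 39428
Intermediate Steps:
14*(-274) + b(-208) = 14*(-274) + (-208)² = -3836 + 43264 = 39428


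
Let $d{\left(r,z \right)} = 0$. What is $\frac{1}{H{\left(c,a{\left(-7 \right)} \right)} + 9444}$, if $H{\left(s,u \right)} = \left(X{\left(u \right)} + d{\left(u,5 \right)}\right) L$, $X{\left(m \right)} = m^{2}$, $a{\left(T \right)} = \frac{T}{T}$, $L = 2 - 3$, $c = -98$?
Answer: $\frac{1}{9443} \approx 0.0001059$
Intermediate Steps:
$L = -1$ ($L = 2 - 3 = -1$)
$a{\left(T \right)} = 1$
$H{\left(s,u \right)} = - u^{2}$ ($H{\left(s,u \right)} = \left(u^{2} + 0\right) \left(-1\right) = u^{2} \left(-1\right) = - u^{2}$)
$\frac{1}{H{\left(c,a{\left(-7 \right)} \right)} + 9444} = \frac{1}{- 1^{2} + 9444} = \frac{1}{\left(-1\right) 1 + 9444} = \frac{1}{-1 + 9444} = \frac{1}{9443}$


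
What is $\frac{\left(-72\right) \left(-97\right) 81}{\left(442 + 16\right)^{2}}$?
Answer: $\frac{141426}{52441} \approx 2.6969$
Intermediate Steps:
$\frac{\left(-72\right) \left(-97\right) 81}{\left(442 + 16\right)^{2}} = \frac{6984 \cdot 81}{458^{2}} = \frac{565704}{209764} = 565704 \cdot \frac{1}{209764} = \frac{141426}{52441}$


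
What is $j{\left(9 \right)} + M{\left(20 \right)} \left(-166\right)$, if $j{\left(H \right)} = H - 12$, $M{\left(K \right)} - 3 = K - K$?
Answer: $-501$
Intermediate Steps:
$M{\left(K \right)} = 3$ ($M{\left(K \right)} = 3 + \left(K - K\right) = 3 + 0 = 3$)
$j{\left(H \right)} = -12 + H$ ($j{\left(H \right)} = H - 12 = -12 + H$)
$j{\left(9 \right)} + M{\left(20 \right)} \left(-166\right) = \left(-12 + 9\right) + 3 \left(-166\right) = -3 - 498 = -501$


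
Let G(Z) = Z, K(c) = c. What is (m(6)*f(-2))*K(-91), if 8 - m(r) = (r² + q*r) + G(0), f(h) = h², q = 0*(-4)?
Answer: 10192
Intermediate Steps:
q = 0
m(r) = 8 - r² (m(r) = 8 - ((r² + 0*r) + 0) = 8 - ((r² + 0) + 0) = 8 - (r² + 0) = 8 - r²)
(m(6)*f(-2))*K(-91) = ((8 - 1*6²)*(-2)²)*(-91) = ((8 - 1*36)*4)*(-91) = ((8 - 36)*4)*(-91) = -28*4*(-91) = -112*(-91) = 10192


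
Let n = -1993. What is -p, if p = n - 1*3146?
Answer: 5139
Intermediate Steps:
p = -5139 (p = -1993 - 1*3146 = -1993 - 3146 = -5139)
-p = -1*(-5139) = 5139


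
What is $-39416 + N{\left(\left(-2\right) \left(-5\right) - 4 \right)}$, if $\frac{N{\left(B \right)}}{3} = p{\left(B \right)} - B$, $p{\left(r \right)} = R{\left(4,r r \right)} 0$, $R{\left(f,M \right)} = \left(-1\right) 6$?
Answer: $-39434$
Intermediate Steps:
$R{\left(f,M \right)} = -6$
$p{\left(r \right)} = 0$ ($p{\left(r \right)} = \left(-6\right) 0 = 0$)
$N{\left(B \right)} = - 3 B$ ($N{\left(B \right)} = 3 \left(0 - B\right) = 3 \left(- B\right) = - 3 B$)
$-39416 + N{\left(\left(-2\right) \left(-5\right) - 4 \right)} = -39416 - 3 \left(\left(-2\right) \left(-5\right) - 4\right) = -39416 - 3 \left(10 - 4\right) = -39416 - 18 = -39434$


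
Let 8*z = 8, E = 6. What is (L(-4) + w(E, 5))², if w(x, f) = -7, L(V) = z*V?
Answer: 121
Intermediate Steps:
z = 1 (z = (⅛)*8 = 1)
L(V) = V (L(V) = 1*V = V)
(L(-4) + w(E, 5))² = (-4 - 7)² = (-11)² = 121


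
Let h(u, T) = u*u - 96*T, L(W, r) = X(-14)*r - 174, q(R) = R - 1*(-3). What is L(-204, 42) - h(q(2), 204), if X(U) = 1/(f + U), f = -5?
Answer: 368273/19 ≈ 19383.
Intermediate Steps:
q(R) = 3 + R (q(R) = R + 3 = 3 + R)
X(U) = 1/(-5 + U)
L(W, r) = -174 - r/19 (L(W, r) = r/(-5 - 14) - 174 = r/(-19) - 174 = -r/19 - 174 = -174 - r/19)
h(u, T) = u**2 - 96*T
L(-204, 42) - h(q(2), 204) = (-174 - 1/19*42) - ((3 + 2)**2 - 96*204) = (-174 - 42/19) - (5**2 - 19584) = -3348/19 - (25 - 19584) = -3348/19 - 1*(-19559) = -3348/19 + 19559 = 368273/19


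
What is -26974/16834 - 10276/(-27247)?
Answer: -280987197/229337999 ≈ -1.2252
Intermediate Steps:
-26974/16834 - 10276/(-27247) = -26974*1/16834 - 10276*(-1/27247) = -13487/8417 + 10276/27247 = -280987197/229337999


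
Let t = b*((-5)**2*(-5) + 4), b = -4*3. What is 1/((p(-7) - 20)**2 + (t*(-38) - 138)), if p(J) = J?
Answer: -1/54585 ≈ -1.8320e-5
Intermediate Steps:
b = -12
t = 1452 (t = -12*((-5)**2*(-5) + 4) = -12*(25*(-5) + 4) = -12*(-125 + 4) = -12*(-121) = 1452)
1/((p(-7) - 20)**2 + (t*(-38) - 138)) = 1/((-7 - 20)**2 + (1452*(-38) - 138)) = 1/((-27)**2 + (-55176 - 138)) = 1/(729 - 55314) = 1/(-54585) = -1/54585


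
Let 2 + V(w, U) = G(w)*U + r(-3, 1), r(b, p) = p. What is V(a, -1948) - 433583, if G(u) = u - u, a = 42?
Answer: -433584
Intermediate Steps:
G(u) = 0
V(w, U) = -1 (V(w, U) = -2 + (0*U + 1) = -2 + (0 + 1) = -2 + 1 = -1)
V(a, -1948) - 433583 = -1 - 433583 = -433584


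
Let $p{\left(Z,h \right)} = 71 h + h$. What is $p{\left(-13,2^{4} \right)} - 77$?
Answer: $1075$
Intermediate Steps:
$p{\left(Z,h \right)} = 72 h$
$p{\left(-13,2^{4} \right)} - 77 = 72 \cdot 2^{4} - 77 = 72 \cdot 16 - 77 = 1152 - 77 = 1075$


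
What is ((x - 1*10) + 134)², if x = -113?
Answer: 121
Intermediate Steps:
((x - 1*10) + 134)² = ((-113 - 1*10) + 134)² = ((-113 - 10) + 134)² = (-123 + 134)² = 11² = 121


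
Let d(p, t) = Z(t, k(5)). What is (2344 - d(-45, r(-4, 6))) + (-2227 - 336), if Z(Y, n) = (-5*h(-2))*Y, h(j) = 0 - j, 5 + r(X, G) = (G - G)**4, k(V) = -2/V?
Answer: -269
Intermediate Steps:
r(X, G) = -5 (r(X, G) = -5 + (G - G)**4 = -5 + 0**4 = -5 + 0 = -5)
h(j) = -j
Z(Y, n) = -10*Y (Z(Y, n) = (-(-5)*(-2))*Y = (-5*2)*Y = -10*Y)
d(p, t) = -10*t
(2344 - d(-45, r(-4, 6))) + (-2227 - 336) = (2344 - (-10)*(-5)) + (-2227 - 336) = (2344 - 1*50) - 2563 = (2344 - 50) - 2563 = 2294 - 2563 = -269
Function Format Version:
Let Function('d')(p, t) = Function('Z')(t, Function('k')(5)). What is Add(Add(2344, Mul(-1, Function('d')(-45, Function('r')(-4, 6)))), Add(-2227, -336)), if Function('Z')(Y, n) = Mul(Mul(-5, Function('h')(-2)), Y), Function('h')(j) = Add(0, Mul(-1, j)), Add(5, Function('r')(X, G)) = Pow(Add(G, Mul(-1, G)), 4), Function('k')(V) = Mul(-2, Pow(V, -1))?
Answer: -269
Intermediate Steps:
Function('r')(X, G) = -5 (Function('r')(X, G) = Add(-5, Pow(Add(G, Mul(-1, G)), 4)) = Add(-5, Pow(0, 4)) = Add(-5, 0) = -5)
Function('h')(j) = Mul(-1, j)
Function('Z')(Y, n) = Mul(-10, Y) (Function('Z')(Y, n) = Mul(Mul(-5, Mul(-1, -2)), Y) = Mul(Mul(-5, 2), Y) = Mul(-10, Y))
Function('d')(p, t) = Mul(-10, t)
Add(Add(2344, Mul(-1, Function('d')(-45, Function('r')(-4, 6)))), Add(-2227, -336)) = Add(Add(2344, Mul(-1, Mul(-10, -5))), Add(-2227, -336)) = Add(Add(2344, Mul(-1, 50)), -2563) = Add(Add(2344, -50), -2563) = Add(2294, -2563) = -269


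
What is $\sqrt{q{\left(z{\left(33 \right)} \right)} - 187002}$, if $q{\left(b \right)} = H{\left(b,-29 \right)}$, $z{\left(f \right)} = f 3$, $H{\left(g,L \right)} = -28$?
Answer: $i \sqrt{187030} \approx 432.47 i$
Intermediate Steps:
$z{\left(f \right)} = 3 f$
$q{\left(b \right)} = -28$
$\sqrt{q{\left(z{\left(33 \right)} \right)} - 187002} = \sqrt{-28 - 187002} = \sqrt{-187030} = i \sqrt{187030}$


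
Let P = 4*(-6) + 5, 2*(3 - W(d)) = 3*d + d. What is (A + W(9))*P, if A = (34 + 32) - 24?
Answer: -513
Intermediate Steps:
W(d) = 3 - 2*d (W(d) = 3 - (3*d + d)/2 = 3 - 2*d)
P = -19 (P = -24 + 5 = -19)
A = 42 (A = 66 - 24 = 42)
(A + W(9))*P = (42 + (3 - 2*9))*(-19) = (42 + (3 - 18))*(-19) = (42 - 15)*(-19) = 27*(-19) = -513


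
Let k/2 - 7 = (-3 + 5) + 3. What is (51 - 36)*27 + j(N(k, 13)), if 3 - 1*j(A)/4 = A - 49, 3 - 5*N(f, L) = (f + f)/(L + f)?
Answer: 113153/185 ≈ 611.64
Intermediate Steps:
k = 24 (k = 14 + 2*((-3 + 5) + 3) = 14 + 2*(2 + 3) = 14 + 2*5 = 14 + 10 = 24)
N(f, L) = ⅗ - 2*f/(5*(L + f)) (N(f, L) = ⅗ - (f + f)/(5*(L + f)) = ⅗ - 2*f/(5*(L + f)))
j(A) = 208 - 4*A (j(A) = 12 - 4*(A - 49) = 12 - 4*(-49 + A) = 12 + (196 - 4*A) = 208 - 4*A)
(51 - 36)*27 + j(N(k, 13)) = (51 - 36)*27 + (208 - 4*(24 + 3*13)/(5*(13 + 24))) = 15*27 + (208 - 4*(24 + 39)/(5*37)) = 405 + (208 - 4*63/(5*37)) = 405 + (208 - 4*63/185) = 405 + (208 - 252/185) = 405 + 38228/185 = 113153/185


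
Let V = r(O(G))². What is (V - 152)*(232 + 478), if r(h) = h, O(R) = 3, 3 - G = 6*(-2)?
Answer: -101530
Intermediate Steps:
G = 15 (G = 3 - 6*(-2) = 3 - 1*(-12) = 3 + 12 = 15)
V = 9 (V = 3² = 9)
(V - 152)*(232 + 478) = (9 - 152)*(232 + 478) = -143*710 = -101530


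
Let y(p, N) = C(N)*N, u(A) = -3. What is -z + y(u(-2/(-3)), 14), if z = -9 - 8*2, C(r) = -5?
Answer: -45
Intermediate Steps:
y(p, N) = -5*N
z = -25 (z = -9 - 16 = -25)
-z + y(u(-2/(-3)), 14) = -1*(-25) - 5*14 = 25 - 70 = -45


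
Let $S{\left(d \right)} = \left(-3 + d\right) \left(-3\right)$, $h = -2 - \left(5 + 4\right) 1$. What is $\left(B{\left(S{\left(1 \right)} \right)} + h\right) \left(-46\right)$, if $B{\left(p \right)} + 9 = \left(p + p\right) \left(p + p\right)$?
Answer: $-5704$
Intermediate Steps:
$h = -11$ ($h = -2 - 9 \cdot 1 = -2 - 9 = -11$)
$S{\left(d \right)} = 9 - 3 d$
$B{\left(p \right)} = -9 + 4 p^{2}$ ($B{\left(p \right)} = -9 + \left(p + p\right) \left(p + p\right) = -9 + 2 p 2 p = -9 + 4 p^{2}$)
$\left(B{\left(S{\left(1 \right)} \right)} + h\right) \left(-46\right) = \left(\left(-9 + 4 \left(9 - 3\right)^{2}\right) - 11\right) \left(-46\right) = \left(\left(-9 + 4 \cdot 6^{2}\right) - 11\right) \left(-46\right) = \left(\left(-9 + 4 \cdot 36\right) - 11\right) \left(-46\right) = \left(\left(-9 + 144\right) - 11\right) \left(-46\right) = \left(135 - 11\right) \left(-46\right) = 124 \left(-46\right) = -5704$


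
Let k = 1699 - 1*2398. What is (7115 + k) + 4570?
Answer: 10986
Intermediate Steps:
k = -699 (k = 1699 - 2398 = -699)
(7115 + k) + 4570 = (7115 - 699) + 4570 = 6416 + 4570 = 10986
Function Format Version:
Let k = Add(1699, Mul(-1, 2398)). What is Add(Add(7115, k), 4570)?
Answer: 10986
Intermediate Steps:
k = -699 (k = Add(1699, -2398) = -699)
Add(Add(7115, k), 4570) = Add(Add(7115, -699), 4570) = Add(6416, 4570) = 10986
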